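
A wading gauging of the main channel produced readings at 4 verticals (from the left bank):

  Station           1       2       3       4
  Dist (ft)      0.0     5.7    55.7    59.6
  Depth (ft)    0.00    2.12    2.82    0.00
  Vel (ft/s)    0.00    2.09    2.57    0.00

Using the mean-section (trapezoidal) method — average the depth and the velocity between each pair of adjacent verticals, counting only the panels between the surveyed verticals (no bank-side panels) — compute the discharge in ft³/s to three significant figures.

301 ft³/s

Panel 1-2: Δb = 5.7 ft, d̄ = (0.00+2.12)/2 = 1.06, v̄ = (0.00+2.09)/2 = 1.045 → q = 5.7×1.06×1.045 = 6.314 ft³/s
Panel 2-3: Δb = 50 ft, d̄ = (2.12+2.82)/2 = 2.47, v̄ = (2.09+2.57)/2 = 2.33 → q = 50×2.47×2.33 = 287.8 ft³/s
Panel 3-4: Δb = 3.9 ft, d̄ = (2.82+0.00)/2 = 1.41, v̄ = (2.57+0.00)/2 = 1.285 → q = 3.9×1.41×1.285 = 7.066 ft³/s
Q = Σ q = 301.1 ft³/s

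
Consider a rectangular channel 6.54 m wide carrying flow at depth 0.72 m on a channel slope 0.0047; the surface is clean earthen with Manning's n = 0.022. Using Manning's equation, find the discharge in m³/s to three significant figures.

10.3 m³/s

A = b·y = 6.54 × 0.72 = 4.709 m²
P = b + 2y = 6.54 + 2×0.72 = 7.980 m
R = A/P = 4.709/7.980 = 0.5901 m
Q = (1/n)·A·R^(2/3)·S^(1/2) = (1/0.022) × 4.709 × 0.5901^(2/3) × 0.0047^(1/2) = 10.32 m³/s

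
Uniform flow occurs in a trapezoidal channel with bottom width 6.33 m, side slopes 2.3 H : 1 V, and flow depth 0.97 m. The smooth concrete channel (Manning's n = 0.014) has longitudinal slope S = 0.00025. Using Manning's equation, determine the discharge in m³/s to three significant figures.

A = (b + z·y)·y = (6.33 + 2.3×0.97)×0.97 = 8.304 m²
P = b + 2y√(1+z²) = 6.33 + 2×0.97×√(1+2.3²) = 11.20 m
R = A/P = 8.304/11.20 = 0.7417 m
Q = (1/n)·A·R^(2/3)·S^(1/2) = (1/0.014) × 8.304 × 0.7417^(2/3) × 0.00025^(1/2) = 7.685 m³/s

7.68 m³/s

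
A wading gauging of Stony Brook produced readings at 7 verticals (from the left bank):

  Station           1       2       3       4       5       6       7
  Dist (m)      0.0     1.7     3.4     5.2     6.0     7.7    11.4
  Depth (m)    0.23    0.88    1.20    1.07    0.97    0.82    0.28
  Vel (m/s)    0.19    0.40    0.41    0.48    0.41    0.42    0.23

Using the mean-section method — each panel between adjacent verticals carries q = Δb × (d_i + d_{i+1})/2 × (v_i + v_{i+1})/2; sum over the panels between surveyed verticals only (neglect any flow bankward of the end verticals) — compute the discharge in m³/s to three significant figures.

Panel 1-2: Δb = 1.7 m, d̄ = (0.23+0.88)/2 = 0.555, v̄ = (0.19+0.40)/2 = 0.295 → q = 1.7×0.555×0.295 = 0.2783 m³/s
Panel 2-3: Δb = 1.7 m, d̄ = (0.88+1.20)/2 = 1.04, v̄ = (0.40+0.41)/2 = 0.405 → q = 1.7×1.04×0.405 = 0.7160 m³/s
Panel 3-4: Δb = 1.8 m, d̄ = (1.20+1.07)/2 = 1.135, v̄ = (0.41+0.48)/2 = 0.445 → q = 1.8×1.135×0.445 = 0.9091 m³/s
Panel 4-5: Δb = 0.8 m, d̄ = (1.07+0.97)/2 = 1.02, v̄ = (0.48+0.41)/2 = 0.445 → q = 0.8×1.02×0.445 = 0.3631 m³/s
Panel 5-6: Δb = 1.7 m, d̄ = (0.97+0.82)/2 = 0.895, v̄ = (0.41+0.42)/2 = 0.415 → q = 1.7×0.895×0.415 = 0.6314 m³/s
Panel 6-7: Δb = 3.7 m, d̄ = (0.82+0.28)/2 = 0.55, v̄ = (0.42+0.23)/2 = 0.325 → q = 3.7×0.55×0.325 = 0.6614 m³/s
Q = Σ q = 3.559 m³/s

3.56 m³/s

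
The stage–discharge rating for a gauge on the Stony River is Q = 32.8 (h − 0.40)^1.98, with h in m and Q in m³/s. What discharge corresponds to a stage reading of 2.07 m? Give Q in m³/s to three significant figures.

Q = 32.8 × (2.07 − 0.40)^1.98 = 32.8 × 1.67^1.98 = 90.54 m³/s

90.5 m³/s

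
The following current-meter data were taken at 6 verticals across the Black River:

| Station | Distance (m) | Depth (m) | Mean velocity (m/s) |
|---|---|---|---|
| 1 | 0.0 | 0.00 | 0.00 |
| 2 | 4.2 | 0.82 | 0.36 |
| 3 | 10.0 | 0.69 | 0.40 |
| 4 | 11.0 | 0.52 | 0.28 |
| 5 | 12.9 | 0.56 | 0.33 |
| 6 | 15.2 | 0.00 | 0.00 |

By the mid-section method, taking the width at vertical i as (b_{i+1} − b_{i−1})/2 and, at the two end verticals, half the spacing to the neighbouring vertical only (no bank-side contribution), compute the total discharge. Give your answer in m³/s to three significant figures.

w_2 = (10.0 − 0.0)/2 = 5 m; q_2 = 0.36 × 0.82 × 5 = 1.476 m³/s
w_3 = (11.0 − 4.2)/2 = 3.4 m; q_3 = 0.40 × 0.69 × 3.4 = 0.9384 m³/s
w_4 = (12.9 − 10.0)/2 = 1.45 m; q_4 = 0.28 × 0.52 × 1.45 = 0.2111 m³/s
w_5 = (15.2 − 11.0)/2 = 2.1 m; q_5 = 0.33 × 0.56 × 2.1 = 0.3881 m³/s
Stations 1, 6 contribute zero (depth or velocity is 0).
Q = Σ qᵢ = 3.014 m³/s

3.01 m³/s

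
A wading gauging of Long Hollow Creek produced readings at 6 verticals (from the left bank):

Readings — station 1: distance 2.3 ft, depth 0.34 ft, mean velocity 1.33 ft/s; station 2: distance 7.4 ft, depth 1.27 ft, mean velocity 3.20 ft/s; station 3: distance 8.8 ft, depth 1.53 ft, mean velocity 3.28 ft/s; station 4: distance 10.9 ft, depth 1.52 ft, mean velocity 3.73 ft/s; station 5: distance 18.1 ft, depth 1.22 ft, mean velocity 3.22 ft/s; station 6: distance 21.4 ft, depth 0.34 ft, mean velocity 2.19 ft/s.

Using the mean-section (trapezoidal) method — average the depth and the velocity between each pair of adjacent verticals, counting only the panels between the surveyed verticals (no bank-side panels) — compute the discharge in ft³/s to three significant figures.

68.1 ft³/s

Panel 1-2: Δb = 5.1 ft, d̄ = (0.34+1.27)/2 = 0.805, v̄ = (1.33+3.20)/2 = 2.265 → q = 5.1×0.805×2.265 = 9.299 ft³/s
Panel 2-3: Δb = 1.4 ft, d̄ = (1.27+1.53)/2 = 1.4, v̄ = (3.20+3.28)/2 = 3.24 → q = 1.4×1.4×3.24 = 6.350 ft³/s
Panel 3-4: Δb = 2.1 ft, d̄ = (1.53+1.52)/2 = 1.525, v̄ = (3.28+3.73)/2 = 3.505 → q = 2.1×1.525×3.505 = 11.22 ft³/s
Panel 4-5: Δb = 7.2 ft, d̄ = (1.52+1.22)/2 = 1.37, v̄ = (3.73+3.22)/2 = 3.475 → q = 7.2×1.37×3.475 = 34.28 ft³/s
Panel 5-6: Δb = 3.3 ft, d̄ = (1.22+0.34)/2 = 0.78, v̄ = (3.22+2.19)/2 = 2.705 → q = 3.3×0.78×2.705 = 6.963 ft³/s
Q = Σ q = 68.11 ft³/s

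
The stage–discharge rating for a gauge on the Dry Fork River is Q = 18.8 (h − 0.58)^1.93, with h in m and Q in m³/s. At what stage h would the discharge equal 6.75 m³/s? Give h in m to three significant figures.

h − h₀ = (Q/C)^(1/b) = (6.75/18.8)^(1/1.93) = 0.5882 m
h = 0.58 + 0.5882 = 1.168 m

1.17 m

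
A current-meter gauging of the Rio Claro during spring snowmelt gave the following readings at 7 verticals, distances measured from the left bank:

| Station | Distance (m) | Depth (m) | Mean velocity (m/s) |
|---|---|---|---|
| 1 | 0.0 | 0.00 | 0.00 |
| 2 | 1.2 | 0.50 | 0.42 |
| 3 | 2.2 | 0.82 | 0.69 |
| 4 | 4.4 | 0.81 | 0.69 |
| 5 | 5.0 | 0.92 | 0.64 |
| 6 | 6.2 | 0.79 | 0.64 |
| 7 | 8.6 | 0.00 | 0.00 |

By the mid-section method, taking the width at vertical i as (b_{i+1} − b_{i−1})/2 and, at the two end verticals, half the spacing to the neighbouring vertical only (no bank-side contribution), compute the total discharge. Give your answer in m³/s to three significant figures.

3.36 m³/s

w_2 = (2.2 − 0.0)/2 = 1.1 m; q_2 = 0.42 × 0.50 × 1.1 = 0.2310 m³/s
w_3 = (4.4 − 1.2)/2 = 1.6 m; q_3 = 0.69 × 0.82 × 1.6 = 0.9053 m³/s
w_4 = (5.0 − 2.2)/2 = 1.4 m; q_4 = 0.69 × 0.81 × 1.4 = 0.7825 m³/s
w_5 = (6.2 − 4.4)/2 = 0.9 m; q_5 = 0.64 × 0.92 × 0.9 = 0.5299 m³/s
w_6 = (8.6 − 5.0)/2 = 1.8 m; q_6 = 0.64 × 0.79 × 1.8 = 0.9101 m³/s
Stations 1, 7 contribute zero (depth or velocity is 0).
Q = Σ qᵢ = 3.359 m³/s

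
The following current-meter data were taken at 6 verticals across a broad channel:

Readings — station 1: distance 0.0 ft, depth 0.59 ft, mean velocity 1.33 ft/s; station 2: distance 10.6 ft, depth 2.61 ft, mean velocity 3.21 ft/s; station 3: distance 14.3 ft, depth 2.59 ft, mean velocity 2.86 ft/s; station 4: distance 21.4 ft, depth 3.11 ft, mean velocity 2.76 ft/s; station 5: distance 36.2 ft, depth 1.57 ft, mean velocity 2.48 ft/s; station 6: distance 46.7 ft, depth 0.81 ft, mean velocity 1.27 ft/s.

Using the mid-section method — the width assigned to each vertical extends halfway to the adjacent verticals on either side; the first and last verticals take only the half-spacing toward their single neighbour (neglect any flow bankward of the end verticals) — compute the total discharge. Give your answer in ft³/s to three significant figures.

253 ft³/s

w_1 = (10.6 − 0.0)/2 = 5.3 ft; q_1 = 1.33 × 0.59 × 5.3 = 4.159 ft³/s
w_2 = (14.3 − 0.0)/2 = 7.15 ft; q_2 = 3.21 × 2.61 × 7.15 = 59.90 ft³/s
w_3 = (21.4 − 10.6)/2 = 5.4 ft; q_3 = 2.86 × 2.59 × 5.4 = 40.00 ft³/s
w_4 = (36.2 − 14.3)/2 = 10.95 ft; q_4 = 2.76 × 3.11 × 10.95 = 93.99 ft³/s
w_5 = (46.7 − 21.4)/2 = 12.65 ft; q_5 = 2.48 × 1.57 × 12.65 = 49.25 ft³/s
w_6 = (46.7 − 36.2)/2 = 5.25 ft; q_6 = 1.27 × 0.81 × 5.25 = 5.401 ft³/s
Q = Σ qᵢ = 252.7 ft³/s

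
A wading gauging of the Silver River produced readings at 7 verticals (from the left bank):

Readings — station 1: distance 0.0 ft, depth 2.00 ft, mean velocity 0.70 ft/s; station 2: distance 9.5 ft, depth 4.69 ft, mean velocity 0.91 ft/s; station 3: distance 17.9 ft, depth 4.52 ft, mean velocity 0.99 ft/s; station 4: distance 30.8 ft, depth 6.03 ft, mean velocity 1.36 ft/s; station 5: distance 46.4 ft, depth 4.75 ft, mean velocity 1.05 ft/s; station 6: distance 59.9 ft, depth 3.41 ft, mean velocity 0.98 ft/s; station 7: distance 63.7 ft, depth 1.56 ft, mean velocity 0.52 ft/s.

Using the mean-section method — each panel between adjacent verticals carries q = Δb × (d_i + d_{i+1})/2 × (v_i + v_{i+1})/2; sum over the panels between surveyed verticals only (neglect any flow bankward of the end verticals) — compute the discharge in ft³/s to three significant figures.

307 ft³/s

Panel 1-2: Δb = 9.5 ft, d̄ = (2.00+4.69)/2 = 3.345, v̄ = (0.70+0.91)/2 = 0.805 → q = 9.5×3.345×0.805 = 25.58 ft³/s
Panel 2-3: Δb = 8.4 ft, d̄ = (4.69+4.52)/2 = 4.605, v̄ = (0.91+0.99)/2 = 0.95 → q = 8.4×4.605×0.95 = 36.75 ft³/s
Panel 3-4: Δb = 12.9 ft, d̄ = (4.52+6.03)/2 = 5.275, v̄ = (0.99+1.36)/2 = 1.175 → q = 12.9×5.275×1.175 = 79.96 ft³/s
Panel 4-5: Δb = 15.6 ft, d̄ = (6.03+4.75)/2 = 5.39, v̄ = (1.36+1.05)/2 = 1.205 → q = 15.6×5.39×1.205 = 101.3 ft³/s
Panel 5-6: Δb = 13.5 ft, d̄ = (4.75+3.41)/2 = 4.08, v̄ = (1.05+0.98)/2 = 1.015 → q = 13.5×4.08×1.015 = 55.91 ft³/s
Panel 6-7: Δb = 3.8 ft, d̄ = (3.41+1.56)/2 = 2.485, v̄ = (0.98+0.52)/2 = 0.75 → q = 3.8×2.485×0.75 = 7.082 ft³/s
Q = Σ q = 306.6 ft³/s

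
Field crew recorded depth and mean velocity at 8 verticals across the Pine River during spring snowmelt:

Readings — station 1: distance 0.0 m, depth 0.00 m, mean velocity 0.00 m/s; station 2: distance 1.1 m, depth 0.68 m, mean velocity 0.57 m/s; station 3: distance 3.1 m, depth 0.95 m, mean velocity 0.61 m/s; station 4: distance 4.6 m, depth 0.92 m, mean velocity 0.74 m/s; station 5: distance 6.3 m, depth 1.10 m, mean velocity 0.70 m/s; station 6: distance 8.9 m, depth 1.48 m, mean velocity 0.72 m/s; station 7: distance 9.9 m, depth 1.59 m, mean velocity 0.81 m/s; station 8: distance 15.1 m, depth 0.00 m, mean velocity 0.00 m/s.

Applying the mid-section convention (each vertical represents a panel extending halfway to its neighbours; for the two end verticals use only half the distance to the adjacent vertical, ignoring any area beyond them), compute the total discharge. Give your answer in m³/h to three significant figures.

w_2 = (3.1 − 0.0)/2 = 1.55 m; q_2 = 0.57 × 0.68 × 1.55 = 0.6008 m³/s
w_3 = (4.6 − 1.1)/2 = 1.75 m; q_3 = 0.61 × 0.95 × 1.75 = 1.014 m³/s
w_4 = (6.3 − 3.1)/2 = 1.6 m; q_4 = 0.74 × 0.92 × 1.6 = 1.089 m³/s
w_5 = (8.9 − 4.6)/2 = 2.15 m; q_5 = 0.70 × 1.10 × 2.15 = 1.656 m³/s
w_6 = (9.9 − 6.3)/2 = 1.8 m; q_6 = 0.72 × 1.48 × 1.8 = 1.918 m³/s
w_7 = (15.1 − 8.9)/2 = 3.1 m; q_7 = 0.81 × 1.59 × 3.1 = 3.992 m³/s
Stations 1, 8 contribute zero (depth or velocity is 0).
Q = Σ qᵢ = 10.27 m³/s
= 10.27 × 3600 = 36970 m³/h

37000 m³/h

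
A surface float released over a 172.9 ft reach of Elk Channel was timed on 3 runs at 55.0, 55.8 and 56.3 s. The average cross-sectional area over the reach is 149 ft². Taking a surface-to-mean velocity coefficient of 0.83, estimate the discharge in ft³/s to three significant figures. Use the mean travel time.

384 ft³/s

t̄ = (55.0 + 55.8 + 56.3) / 3 = 55.7 s
v_surface = L / t̄ = 172.9 / 55.7 = 3.104 ft/s
v_mean = 0.83 × 3.104 = 2.576 ft/s
Q = A × v_mean = 149 × 2.576 = 383.9 ft³/s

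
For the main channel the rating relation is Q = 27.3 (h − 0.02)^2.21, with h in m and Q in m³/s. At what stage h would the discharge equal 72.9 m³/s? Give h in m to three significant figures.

h − h₀ = (Q/C)^(1/b) = (72.9/27.3)^(1/2.21) = 1.560 m
h = 0.02 + 1.560 = 1.580 m

1.58 m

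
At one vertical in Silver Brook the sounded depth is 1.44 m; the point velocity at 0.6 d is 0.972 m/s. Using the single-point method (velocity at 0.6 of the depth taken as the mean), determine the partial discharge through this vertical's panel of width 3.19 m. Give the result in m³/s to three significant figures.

v̄ = v₀.₆ = 0.972 m/s
q = v̄ × d × w = 0.9720 × 1.44 × 3.19 = 4.465 m³/s

4.46 m³/s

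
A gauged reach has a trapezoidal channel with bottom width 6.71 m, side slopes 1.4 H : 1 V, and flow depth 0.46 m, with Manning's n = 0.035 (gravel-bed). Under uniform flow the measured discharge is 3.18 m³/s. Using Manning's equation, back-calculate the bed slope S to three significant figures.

A = (b + z·y)·y = (6.71 + 1.4×0.46)×0.46 = 3.383 m²
P = b + 2y√(1+z²) = 6.71 + 2×0.46×√(1+1.4²) = 8.293 m
R = A/P = 3.383/8.293 = 0.4079 m
S = (Q·n / (1·A·R^(2/3)))² = (3.18×0.035 / (1×3.383×0.5500))² = 0.003578

0.00358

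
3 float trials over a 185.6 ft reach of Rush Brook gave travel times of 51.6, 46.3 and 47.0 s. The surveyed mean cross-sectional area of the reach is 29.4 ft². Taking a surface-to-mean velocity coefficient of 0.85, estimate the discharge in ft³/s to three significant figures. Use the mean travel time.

t̄ = (51.6 + 46.3 + 47.0) / 3 = 48.3 s
v_surface = L / t̄ = 185.6 / 48.3 = 3.843 ft/s
v_mean = 0.85 × 3.843 = 3.266 ft/s
Q = A × v_mean = 29.4 × 3.266 = 96.03 ft³/s

96.0 ft³/s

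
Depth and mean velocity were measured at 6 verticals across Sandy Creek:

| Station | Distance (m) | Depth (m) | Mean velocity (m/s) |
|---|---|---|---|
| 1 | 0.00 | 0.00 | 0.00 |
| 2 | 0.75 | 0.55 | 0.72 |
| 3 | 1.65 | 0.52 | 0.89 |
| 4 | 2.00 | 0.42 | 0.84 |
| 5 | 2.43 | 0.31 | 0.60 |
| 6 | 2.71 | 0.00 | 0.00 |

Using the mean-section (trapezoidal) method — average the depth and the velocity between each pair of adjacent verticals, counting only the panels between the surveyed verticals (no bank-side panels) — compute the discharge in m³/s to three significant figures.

0.730 m³/s

Panel 1-2: Δb = 0.75 m, d̄ = (0.00+0.55)/2 = 0.275, v̄ = (0.00+0.72)/2 = 0.36 → q = 0.75×0.275×0.36 = 0.07425 m³/s
Panel 2-3: Δb = 0.9 m, d̄ = (0.55+0.52)/2 = 0.535, v̄ = (0.72+0.89)/2 = 0.805 → q = 0.9×0.535×0.805 = 0.3876 m³/s
Panel 3-4: Δb = 0.35 m, d̄ = (0.52+0.42)/2 = 0.47, v̄ = (0.89+0.84)/2 = 0.865 → q = 0.35×0.47×0.865 = 0.1423 m³/s
Panel 4-5: Δb = 0.43 m, d̄ = (0.42+0.31)/2 = 0.365, v̄ = (0.84+0.60)/2 = 0.72 → q = 0.43×0.365×0.72 = 0.1130 m³/s
Panel 5-6: Δb = 0.28 m, d̄ = (0.31+0.00)/2 = 0.155, v̄ = (0.60+0.00)/2 = 0.3 → q = 0.28×0.155×0.3 = 0.01302 m³/s
Q = Σ q = 0.7302 m³/s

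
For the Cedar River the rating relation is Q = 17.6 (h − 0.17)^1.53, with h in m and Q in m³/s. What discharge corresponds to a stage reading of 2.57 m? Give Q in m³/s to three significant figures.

Q = 17.6 × (2.57 − 0.17)^1.53 = 17.6 × 2.4^1.53 = 67.18 m³/s

67.2 m³/s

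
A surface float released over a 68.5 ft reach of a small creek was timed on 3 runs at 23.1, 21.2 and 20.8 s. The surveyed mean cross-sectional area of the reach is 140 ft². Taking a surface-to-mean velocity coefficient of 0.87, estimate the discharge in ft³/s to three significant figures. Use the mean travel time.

t̄ = (23.1 + 21.2 + 20.8) / 3 = 21.7 s
v_surface = L / t̄ = 68.5 / 21.7 = 3.157 ft/s
v_mean = 0.87 × 3.157 = 2.746 ft/s
Q = A × v_mean = 140 × 2.746 = 384.5 ft³/s

384 ft³/s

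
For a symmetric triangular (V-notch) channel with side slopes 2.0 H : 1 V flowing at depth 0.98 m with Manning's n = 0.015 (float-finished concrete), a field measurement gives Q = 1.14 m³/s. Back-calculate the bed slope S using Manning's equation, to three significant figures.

0.000238

A = z·y² = 2.0×0.98² = 1.921 m²
P = 2y√(1+z²) = 2×0.98×√(1+2.0²) = 4.383 m
R = A/P = 1.921/4.383 = 0.4383 m
S = (Q·n / (1·A·R^(2/3)))² = (1.14×0.015 / (1×1.921×0.5770))² = 0.0002381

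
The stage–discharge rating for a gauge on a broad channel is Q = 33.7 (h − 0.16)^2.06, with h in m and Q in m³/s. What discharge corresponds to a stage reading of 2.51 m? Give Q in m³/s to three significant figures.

196 m³/s

Q = 33.7 × (2.51 − 0.16)^2.06 = 33.7 × 2.35^2.06 = 195.9 m³/s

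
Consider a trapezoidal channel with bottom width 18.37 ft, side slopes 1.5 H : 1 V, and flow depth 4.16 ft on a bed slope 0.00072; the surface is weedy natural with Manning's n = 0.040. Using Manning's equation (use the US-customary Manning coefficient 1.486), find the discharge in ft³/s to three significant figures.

A = (b + z·y)·y = (18.37 + 1.5×4.16)×4.16 = 102.4 ft²
P = b + 2y√(1+z²) = 18.37 + 2×4.16×√(1+1.5²) = 33.37 ft
R = A/P = 102.4/33.37 = 3.068 ft
Q = (1.486/n)·A·R^(2/3)·S^(1/2) = (1.486/0.040) × 102.4 × 3.068^(2/3) × 0.00072^(1/2) = 215.5 ft³/s

215 ft³/s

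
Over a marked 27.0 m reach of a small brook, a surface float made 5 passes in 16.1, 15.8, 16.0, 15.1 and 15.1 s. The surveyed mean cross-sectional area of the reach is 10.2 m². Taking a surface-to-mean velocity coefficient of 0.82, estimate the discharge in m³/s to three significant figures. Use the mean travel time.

t̄ = (16.1 + 15.8 + 16.0 + 15.1 + 15.1) / 5 = 15.62 s
v_surface = L / t̄ = 27.0 / 15.62 = 1.729 m/s
v_mean = 0.82 × 1.729 = 1.417 m/s
Q = A × v_mean = 10.2 × 1.417 = 14.46 m³/s

14.5 m³/s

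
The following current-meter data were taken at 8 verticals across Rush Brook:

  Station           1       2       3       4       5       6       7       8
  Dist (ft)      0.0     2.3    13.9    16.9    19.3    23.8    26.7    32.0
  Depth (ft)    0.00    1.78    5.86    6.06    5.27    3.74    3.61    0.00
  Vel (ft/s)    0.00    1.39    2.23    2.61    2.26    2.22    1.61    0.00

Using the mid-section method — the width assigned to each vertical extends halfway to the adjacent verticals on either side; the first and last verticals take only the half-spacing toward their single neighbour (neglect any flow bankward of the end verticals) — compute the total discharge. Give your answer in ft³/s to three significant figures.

w_2 = (13.9 − 0.0)/2 = 6.95 ft; q_2 = 1.39 × 1.78 × 6.95 = 17.20 ft³/s
w_3 = (16.9 − 2.3)/2 = 7.3 ft; q_3 = 2.23 × 5.86 × 7.3 = 95.39 ft³/s
w_4 = (19.3 − 13.9)/2 = 2.7 ft; q_4 = 2.61 × 6.06 × 2.7 = 42.70 ft³/s
w_5 = (23.8 − 16.9)/2 = 3.45 ft; q_5 = 2.26 × 5.27 × 3.45 = 41.09 ft³/s
w_6 = (26.7 − 19.3)/2 = 3.7 ft; q_6 = 2.22 × 3.74 × 3.7 = 30.72 ft³/s
w_7 = (32.0 − 23.8)/2 = 4.1 ft; q_7 = 1.61 × 3.61 × 4.1 = 23.83 ft³/s
Stations 1, 8 contribute zero (depth or velocity is 0).
Q = Σ qᵢ = 250.9 ft³/s

251 ft³/s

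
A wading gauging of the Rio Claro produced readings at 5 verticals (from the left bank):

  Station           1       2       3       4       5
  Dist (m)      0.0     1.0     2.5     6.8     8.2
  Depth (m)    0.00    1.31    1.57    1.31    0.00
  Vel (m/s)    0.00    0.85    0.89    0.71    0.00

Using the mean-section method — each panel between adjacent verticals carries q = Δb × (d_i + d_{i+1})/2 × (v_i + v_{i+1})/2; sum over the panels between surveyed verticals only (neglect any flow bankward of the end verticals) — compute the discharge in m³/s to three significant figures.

7.44 m³/s

Panel 1-2: Δb = 1 m, d̄ = (0.00+1.31)/2 = 0.655, v̄ = (0.00+0.85)/2 = 0.425 → q = 1×0.655×0.425 = 0.2784 m³/s
Panel 2-3: Δb = 1.5 m, d̄ = (1.31+1.57)/2 = 1.44, v̄ = (0.85+0.89)/2 = 0.87 → q = 1.5×1.44×0.87 = 1.879 m³/s
Panel 3-4: Δb = 4.3 m, d̄ = (1.57+1.31)/2 = 1.44, v̄ = (0.89+0.71)/2 = 0.8 → q = 4.3×1.44×0.8 = 4.954 m³/s
Panel 4-5: Δb = 1.4 m, d̄ = (1.31+0.00)/2 = 0.655, v̄ = (0.71+0.00)/2 = 0.355 → q = 1.4×0.655×0.355 = 0.3255 m³/s
Q = Σ q = 7.437 m³/s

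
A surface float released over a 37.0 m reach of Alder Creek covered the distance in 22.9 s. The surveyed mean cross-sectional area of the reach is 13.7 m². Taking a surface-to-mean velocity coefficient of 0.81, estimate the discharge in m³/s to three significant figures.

17.9 m³/s

v_surface = L / t̄ = 37.0 / 22.9 = 1.616 m/s
v_mean = 0.81 × 1.616 = 1.309 m/s
Q = A × v_mean = 13.7 × 1.309 = 17.93 m³/s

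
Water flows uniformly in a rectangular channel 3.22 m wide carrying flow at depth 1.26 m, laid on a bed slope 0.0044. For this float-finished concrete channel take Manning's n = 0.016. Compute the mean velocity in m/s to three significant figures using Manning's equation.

3.29 m/s

A = b·y = 3.22 × 1.26 = 4.057 m²
P = b + 2y = 3.22 + 2×1.26 = 5.740 m
R = A/P = 4.057/5.740 = 0.7068 m
Q = (1/n)·A·R^(2/3)·S^(1/2) = (1/0.016) × 4.057 × 0.7068^(2/3) × 0.0044^(1/2) = 13.35 m³/s
V = Q/A = 13.35/4.057 = 3.290 m/s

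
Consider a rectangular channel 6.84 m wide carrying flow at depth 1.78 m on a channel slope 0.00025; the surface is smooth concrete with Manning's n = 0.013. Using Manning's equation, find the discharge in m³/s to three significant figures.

A = b·y = 6.84 × 1.78 = 12.18 m²
P = b + 2y = 6.84 + 2×1.78 = 10.40 m
R = A/P = 12.18/10.40 = 1.171 m
Q = (1/n)·A·R^(2/3)·S^(1/2) = (1/0.013) × 12.18 × 1.171^(2/3) × 0.00025^(1/2) = 16.45 m³/s

16.4 m³/s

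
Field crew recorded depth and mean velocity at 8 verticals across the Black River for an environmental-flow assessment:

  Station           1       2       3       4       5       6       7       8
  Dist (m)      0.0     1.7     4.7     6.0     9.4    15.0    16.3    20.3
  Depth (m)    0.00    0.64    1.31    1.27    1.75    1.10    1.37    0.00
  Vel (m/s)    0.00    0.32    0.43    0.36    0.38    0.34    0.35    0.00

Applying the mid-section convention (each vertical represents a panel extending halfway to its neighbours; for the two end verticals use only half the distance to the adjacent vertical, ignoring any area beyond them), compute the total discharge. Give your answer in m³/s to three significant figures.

w_2 = (4.7 − 0.0)/2 = 2.35 m; q_2 = 0.32 × 0.64 × 2.35 = 0.4813 m³/s
w_3 = (6.0 − 1.7)/2 = 2.15 m; q_3 = 0.43 × 1.31 × 2.15 = 1.211 m³/s
w_4 = (9.4 − 4.7)/2 = 2.35 m; q_4 = 0.36 × 1.27 × 2.35 = 1.074 m³/s
w_5 = (15.0 − 6.0)/2 = 4.5 m; q_5 = 0.38 × 1.75 × 4.5 = 2.993 m³/s
w_6 = (16.3 − 9.4)/2 = 3.45 m; q_6 = 0.34 × 1.10 × 3.45 = 1.290 m³/s
w_7 = (20.3 − 15.0)/2 = 2.65 m; q_7 = 0.35 × 1.37 × 2.65 = 1.271 m³/s
Stations 1, 8 contribute zero (depth or velocity is 0).
Q = Σ qᵢ = 8.320 m³/s

8.32 m³/s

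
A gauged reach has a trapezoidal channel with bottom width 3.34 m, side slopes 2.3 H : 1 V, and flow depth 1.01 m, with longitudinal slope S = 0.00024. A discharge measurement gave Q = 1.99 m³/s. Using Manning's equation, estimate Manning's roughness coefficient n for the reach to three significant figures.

0.0344

A = (b + z·y)·y = (3.34 + 2.3×1.01)×1.01 = 5.720 m²
P = b + 2y√(1+z²) = 3.34 + 2×1.01×√(1+2.3²) = 8.406 m
R = A/P = 5.720/8.406 = 0.6804 m
n = (1/Q)·A·R^(2/3)·S^(1/2) = (1/1.99) × 5.720 × 0.7736 × 0.01549 = 0.03445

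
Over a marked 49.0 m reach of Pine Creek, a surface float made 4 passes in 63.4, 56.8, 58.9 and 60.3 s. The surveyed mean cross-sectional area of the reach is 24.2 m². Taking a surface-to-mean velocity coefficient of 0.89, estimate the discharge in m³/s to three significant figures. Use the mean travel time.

17.6 m³/s

t̄ = (63.4 + 56.8 + 58.9 + 60.3) / 4 = 59.85 s
v_surface = L / t̄ = 49.0 / 59.85 = 0.8187 m/s
v_mean = 0.89 × 0.8187 = 0.7287 m/s
Q = A × v_mean = 24.2 × 0.7287 = 17.63 m³/s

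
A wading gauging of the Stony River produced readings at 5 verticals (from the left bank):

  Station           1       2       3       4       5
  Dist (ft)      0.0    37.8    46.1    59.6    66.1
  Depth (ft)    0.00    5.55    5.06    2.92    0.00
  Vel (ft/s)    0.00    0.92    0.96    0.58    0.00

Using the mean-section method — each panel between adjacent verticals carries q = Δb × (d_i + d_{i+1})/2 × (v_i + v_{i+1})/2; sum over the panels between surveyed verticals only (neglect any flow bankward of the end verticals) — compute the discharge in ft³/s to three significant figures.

Panel 1-2: Δb = 37.8 ft, d̄ = (0.00+5.55)/2 = 2.775, v̄ = (0.00+0.92)/2 = 0.46 → q = 37.8×2.775×0.46 = 48.25 ft³/s
Panel 2-3: Δb = 8.3 ft, d̄ = (5.55+5.06)/2 = 5.305, v̄ = (0.92+0.96)/2 = 0.94 → q = 8.3×5.305×0.94 = 41.39 ft³/s
Panel 3-4: Δb = 13.5 ft, d̄ = (5.06+2.92)/2 = 3.99, v̄ = (0.96+0.58)/2 = 0.77 → q = 13.5×3.99×0.77 = 41.48 ft³/s
Panel 4-5: Δb = 6.5 ft, d̄ = (2.92+0.00)/2 = 1.46, v̄ = (0.58+0.00)/2 = 0.29 → q = 6.5×1.46×0.29 = 2.752 ft³/s
Q = Σ q = 133.9 ft³/s

134 ft³/s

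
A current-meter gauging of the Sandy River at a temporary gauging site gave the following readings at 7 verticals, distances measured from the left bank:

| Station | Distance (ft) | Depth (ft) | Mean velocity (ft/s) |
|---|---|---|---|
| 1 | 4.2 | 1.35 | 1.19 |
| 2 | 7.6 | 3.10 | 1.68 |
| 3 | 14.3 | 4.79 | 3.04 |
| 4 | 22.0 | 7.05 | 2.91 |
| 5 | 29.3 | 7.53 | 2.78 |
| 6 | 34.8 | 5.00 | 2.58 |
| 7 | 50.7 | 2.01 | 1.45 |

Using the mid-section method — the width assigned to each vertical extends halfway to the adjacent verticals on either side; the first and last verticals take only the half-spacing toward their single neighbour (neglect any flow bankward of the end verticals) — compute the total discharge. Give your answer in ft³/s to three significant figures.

583 ft³/s

w_1 = (7.6 − 4.2)/2 = 1.7 ft; q_1 = 1.19 × 1.35 × 1.7 = 2.731 ft³/s
w_2 = (14.3 − 4.2)/2 = 5.05 ft; q_2 = 1.68 × 3.10 × 5.05 = 26.30 ft³/s
w_3 = (22.0 − 7.6)/2 = 7.2 ft; q_3 = 3.04 × 4.79 × 7.2 = 104.8 ft³/s
w_4 = (29.3 − 14.3)/2 = 7.5 ft; q_4 = 2.91 × 7.05 × 7.5 = 153.9 ft³/s
w_5 = (34.8 − 22.0)/2 = 6.4 ft; q_5 = 2.78 × 7.53 × 6.4 = 134.0 ft³/s
w_6 = (50.7 − 29.3)/2 = 10.7 ft; q_6 = 2.58 × 5.00 × 10.7 = 138.0 ft³/s
w_7 = (50.7 − 34.8)/2 = 7.95 ft; q_7 = 1.45 × 2.01 × 7.95 = 23.17 ft³/s
Q = Σ qᵢ = 582.9 ft³/s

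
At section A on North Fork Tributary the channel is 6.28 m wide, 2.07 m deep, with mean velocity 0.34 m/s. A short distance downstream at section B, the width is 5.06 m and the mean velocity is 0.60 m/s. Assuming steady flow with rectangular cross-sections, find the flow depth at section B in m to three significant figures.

1.46 m

Q = A₁V₁ = (6.28×2.07) × 0.34 = 4.420 m³/s
d₂ = Q/(b₂ V₂) = 4.420/(5.06×0.60) = 1.456 m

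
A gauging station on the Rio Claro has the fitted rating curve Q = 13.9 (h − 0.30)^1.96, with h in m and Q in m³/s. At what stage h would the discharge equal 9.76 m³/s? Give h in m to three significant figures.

1.13 m

h − h₀ = (Q/C)^(1/b) = (9.76/13.9)^(1/1.96) = 0.8349 m
h = 0.30 + 0.8349 = 1.135 m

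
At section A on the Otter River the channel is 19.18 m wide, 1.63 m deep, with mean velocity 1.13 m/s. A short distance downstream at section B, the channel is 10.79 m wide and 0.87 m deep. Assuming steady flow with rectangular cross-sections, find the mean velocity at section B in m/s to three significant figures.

3.76 m/s

Q = A₁V₁ = (19.18×1.63) × 1.13 = 35.33 m³/s
A₂ = 10.79 × 0.87 = 9.387 m²
V₂ = Q/A₂ = 35.33/9.387 = 3.763 m/s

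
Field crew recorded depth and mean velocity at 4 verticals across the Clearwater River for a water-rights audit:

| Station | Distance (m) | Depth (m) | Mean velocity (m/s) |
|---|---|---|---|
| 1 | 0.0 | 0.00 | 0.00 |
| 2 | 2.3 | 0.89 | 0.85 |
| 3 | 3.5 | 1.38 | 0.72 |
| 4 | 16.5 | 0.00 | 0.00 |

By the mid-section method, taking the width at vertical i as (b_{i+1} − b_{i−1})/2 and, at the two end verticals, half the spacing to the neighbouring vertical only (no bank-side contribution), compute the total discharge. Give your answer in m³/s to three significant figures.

8.38 m³/s

w_2 = (3.5 − 0.0)/2 = 1.75 m; q_2 = 0.85 × 0.89 × 1.75 = 1.324 m³/s
w_3 = (16.5 − 2.3)/2 = 7.1 m; q_3 = 0.72 × 1.38 × 7.1 = 7.055 m³/s
Stations 1, 4 contribute zero (depth or velocity is 0).
Q = Σ qᵢ = 8.378 m³/s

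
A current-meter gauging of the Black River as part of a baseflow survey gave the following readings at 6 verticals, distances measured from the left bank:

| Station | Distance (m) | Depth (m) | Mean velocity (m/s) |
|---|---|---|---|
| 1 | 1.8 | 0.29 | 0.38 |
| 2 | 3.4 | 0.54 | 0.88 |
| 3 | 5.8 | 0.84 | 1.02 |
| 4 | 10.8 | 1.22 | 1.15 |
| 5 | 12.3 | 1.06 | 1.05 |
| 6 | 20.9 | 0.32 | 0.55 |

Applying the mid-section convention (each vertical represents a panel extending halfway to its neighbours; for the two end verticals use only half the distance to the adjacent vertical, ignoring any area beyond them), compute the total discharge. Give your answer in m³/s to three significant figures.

15.1 m³/s

w_1 = (3.4 − 1.8)/2 = 0.8 m; q_1 = 0.38 × 0.29 × 0.8 = 0.08816 m³/s
w_2 = (5.8 − 1.8)/2 = 2 m; q_2 = 0.88 × 0.54 × 2 = 0.9504 m³/s
w_3 = (10.8 − 3.4)/2 = 3.7 m; q_3 = 1.02 × 0.84 × 3.7 = 3.170 m³/s
w_4 = (12.3 − 5.8)/2 = 3.25 m; q_4 = 1.15 × 1.22 × 3.25 = 4.560 m³/s
w_5 = (20.9 − 10.8)/2 = 5.05 m; q_5 = 1.05 × 1.06 × 5.05 = 5.621 m³/s
w_6 = (20.9 − 12.3)/2 = 4.3 m; q_6 = 0.55 × 0.32 × 4.3 = 0.7568 m³/s
Q = Σ qᵢ = 15.15 m³/s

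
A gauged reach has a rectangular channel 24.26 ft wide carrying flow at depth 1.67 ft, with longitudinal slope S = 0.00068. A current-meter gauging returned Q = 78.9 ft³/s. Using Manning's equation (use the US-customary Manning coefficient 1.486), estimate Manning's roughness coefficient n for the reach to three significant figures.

0.0257

A = b·y = 24.26 × 1.67 = 40.51 ft²
P = b + 2y = 24.26 + 2×1.67 = 27.60 ft
R = A/P = 40.51/27.60 = 1.468 ft
n = (1.486/Q)·A·R^(2/3)·S^(1/2) = (1.486/78.9) × 40.51 × 1.292 × 0.02608 = 0.02570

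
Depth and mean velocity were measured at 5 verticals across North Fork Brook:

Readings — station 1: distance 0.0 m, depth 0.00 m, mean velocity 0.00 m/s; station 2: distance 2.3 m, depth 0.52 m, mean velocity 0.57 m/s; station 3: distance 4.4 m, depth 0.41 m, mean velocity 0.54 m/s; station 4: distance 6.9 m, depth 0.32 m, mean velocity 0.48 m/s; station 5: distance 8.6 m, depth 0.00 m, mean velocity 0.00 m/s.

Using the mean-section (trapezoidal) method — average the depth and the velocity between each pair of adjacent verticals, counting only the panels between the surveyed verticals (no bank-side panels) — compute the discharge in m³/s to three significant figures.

Panel 1-2: Δb = 2.3 m, d̄ = (0.00+0.52)/2 = 0.26, v̄ = (0.00+0.57)/2 = 0.285 → q = 2.3×0.26×0.285 = 0.1704 m³/s
Panel 2-3: Δb = 2.1 m, d̄ = (0.52+0.41)/2 = 0.465, v̄ = (0.57+0.54)/2 = 0.555 → q = 2.1×0.465×0.555 = 0.5420 m³/s
Panel 3-4: Δb = 2.5 m, d̄ = (0.41+0.32)/2 = 0.365, v̄ = (0.54+0.48)/2 = 0.51 → q = 2.5×0.365×0.51 = 0.4654 m³/s
Panel 4-5: Δb = 1.7 m, d̄ = (0.32+0.00)/2 = 0.16, v̄ = (0.48+0.00)/2 = 0.24 → q = 1.7×0.16×0.24 = 0.06528 m³/s
Q = Σ q = 1.243 m³/s

1.24 m³/s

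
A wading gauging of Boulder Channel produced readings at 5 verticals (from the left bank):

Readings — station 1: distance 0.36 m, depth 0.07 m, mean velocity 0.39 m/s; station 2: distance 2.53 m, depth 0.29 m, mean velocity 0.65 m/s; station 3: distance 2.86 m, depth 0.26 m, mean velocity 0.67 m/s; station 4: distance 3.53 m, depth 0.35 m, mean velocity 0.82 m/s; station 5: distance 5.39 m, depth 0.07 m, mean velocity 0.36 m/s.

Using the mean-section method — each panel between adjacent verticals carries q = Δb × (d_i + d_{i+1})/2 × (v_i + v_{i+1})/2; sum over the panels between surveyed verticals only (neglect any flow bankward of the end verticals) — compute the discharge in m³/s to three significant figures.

Panel 1-2: Δb = 2.17 m, d̄ = (0.07+0.29)/2 = 0.18, v̄ = (0.39+0.65)/2 = 0.52 → q = 2.17×0.18×0.52 = 0.2031 m³/s
Panel 2-3: Δb = 0.33 m, d̄ = (0.29+0.26)/2 = 0.275, v̄ = (0.65+0.67)/2 = 0.66 → q = 0.33×0.275×0.66 = 0.05990 m³/s
Panel 3-4: Δb = 0.67 m, d̄ = (0.26+0.35)/2 = 0.305, v̄ = (0.67+0.82)/2 = 0.745 → q = 0.67×0.305×0.745 = 0.1522 m³/s
Panel 4-5: Δb = 1.86 m, d̄ = (0.35+0.07)/2 = 0.21, v̄ = (0.82+0.36)/2 = 0.59 → q = 1.86×0.21×0.59 = 0.2305 m³/s
Q = Σ q = 0.6457 m³/s

0.646 m³/s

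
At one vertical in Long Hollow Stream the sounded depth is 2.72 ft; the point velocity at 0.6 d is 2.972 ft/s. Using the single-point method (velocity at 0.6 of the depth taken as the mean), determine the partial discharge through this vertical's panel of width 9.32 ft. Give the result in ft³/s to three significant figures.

v̄ = v₀.₆ = 2.972 ft/s
q = v̄ × d × w = 2.972 × 2.72 × 9.32 = 75.34 ft³/s

75.3 ft³/s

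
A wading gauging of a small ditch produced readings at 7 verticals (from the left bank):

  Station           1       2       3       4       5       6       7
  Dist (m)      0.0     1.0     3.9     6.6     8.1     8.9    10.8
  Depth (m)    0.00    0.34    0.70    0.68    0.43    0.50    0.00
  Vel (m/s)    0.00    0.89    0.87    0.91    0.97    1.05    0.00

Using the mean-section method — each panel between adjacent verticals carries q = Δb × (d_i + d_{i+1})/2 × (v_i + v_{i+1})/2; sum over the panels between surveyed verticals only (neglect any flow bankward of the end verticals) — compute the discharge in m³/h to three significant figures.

16100 m³/h

Panel 1-2: Δb = 1 m, d̄ = (0.00+0.34)/2 = 0.17, v̄ = (0.00+0.89)/2 = 0.445 → q = 1×0.17×0.445 = 0.07565 m³/s
Panel 2-3: Δb = 2.9 m, d̄ = (0.34+0.70)/2 = 0.52, v̄ = (0.89+0.87)/2 = 0.88 → q = 2.9×0.52×0.88 = 1.327 m³/s
Panel 3-4: Δb = 2.7 m, d̄ = (0.70+0.68)/2 = 0.69, v̄ = (0.87+0.91)/2 = 0.89 → q = 2.7×0.69×0.89 = 1.658 m³/s
Panel 4-5: Δb = 1.5 m, d̄ = (0.68+0.43)/2 = 0.555, v̄ = (0.91+0.97)/2 = 0.94 → q = 1.5×0.555×0.94 = 0.7826 m³/s
Panel 5-6: Δb = 0.8 m, d̄ = (0.43+0.50)/2 = 0.465, v̄ = (0.97+1.05)/2 = 1.01 → q = 0.8×0.465×1.01 = 0.3757 m³/s
Panel 6-7: Δb = 1.9 m, d̄ = (0.50+0.00)/2 = 0.25, v̄ = (1.05+0.00)/2 = 0.525 → q = 1.9×0.25×0.525 = 0.2494 m³/s
Q = Σ q = 4.468 m³/s
= 4.468 × 3600 = 16090 m³/h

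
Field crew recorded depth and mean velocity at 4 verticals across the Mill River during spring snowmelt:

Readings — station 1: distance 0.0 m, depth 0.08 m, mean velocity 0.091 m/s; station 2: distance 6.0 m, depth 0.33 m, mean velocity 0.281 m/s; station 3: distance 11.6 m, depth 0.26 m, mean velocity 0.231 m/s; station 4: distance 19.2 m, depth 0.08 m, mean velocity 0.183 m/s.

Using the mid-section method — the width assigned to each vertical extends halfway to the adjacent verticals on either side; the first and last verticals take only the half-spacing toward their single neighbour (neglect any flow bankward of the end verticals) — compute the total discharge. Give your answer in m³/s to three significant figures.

1.01 m³/s

w_1 = (6.0 − 0.0)/2 = 3 m; q_1 = 0.091 × 0.08 × 3 = 0.02184 m³/s
w_2 = (11.6 − 0.0)/2 = 5.8 m; q_2 = 0.281 × 0.33 × 5.8 = 0.5378 m³/s
w_3 = (19.2 − 6.0)/2 = 6.6 m; q_3 = 0.231 × 0.26 × 6.6 = 0.3964 m³/s
w_4 = (19.2 − 11.6)/2 = 3.8 m; q_4 = 0.183 × 0.08 × 3.8 = 0.05563 m³/s
Q = Σ qᵢ = 1.012 m³/s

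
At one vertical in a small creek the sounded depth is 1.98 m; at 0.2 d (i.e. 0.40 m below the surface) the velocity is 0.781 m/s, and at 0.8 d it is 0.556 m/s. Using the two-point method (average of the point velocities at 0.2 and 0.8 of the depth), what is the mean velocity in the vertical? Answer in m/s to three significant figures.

0.669 m/s

v̄ = (0.781 + 0.556) / 2 = 0.6685 m/s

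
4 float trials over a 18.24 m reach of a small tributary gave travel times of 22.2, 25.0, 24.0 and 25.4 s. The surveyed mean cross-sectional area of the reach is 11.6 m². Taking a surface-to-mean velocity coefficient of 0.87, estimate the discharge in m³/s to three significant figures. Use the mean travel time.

7.62 m³/s

t̄ = (22.2 + 25.0 + 24.0 + 25.4) / 4 = 24.15 s
v_surface = L / t̄ = 18.24 / 24.15 = 0.7553 m/s
v_mean = 0.87 × 0.7553 = 0.6571 m/s
Q = A × v_mean = 11.6 × 0.6571 = 7.622 m³/s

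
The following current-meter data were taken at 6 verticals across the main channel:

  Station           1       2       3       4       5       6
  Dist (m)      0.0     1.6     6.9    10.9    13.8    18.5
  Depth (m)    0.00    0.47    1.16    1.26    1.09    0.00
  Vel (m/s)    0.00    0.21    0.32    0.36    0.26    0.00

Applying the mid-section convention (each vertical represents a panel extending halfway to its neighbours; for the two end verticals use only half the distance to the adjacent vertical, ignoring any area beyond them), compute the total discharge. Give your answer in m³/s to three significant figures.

w_2 = (6.9 − 0.0)/2 = 3.45 m; q_2 = 0.21 × 0.47 × 3.45 = 0.3405 m³/s
w_3 = (10.9 − 1.6)/2 = 4.65 m; q_3 = 0.32 × 1.16 × 4.65 = 1.726 m³/s
w_4 = (13.8 − 6.9)/2 = 3.45 m; q_4 = 0.36 × 1.26 × 3.45 = 1.565 m³/s
w_5 = (18.5 − 10.9)/2 = 3.8 m; q_5 = 0.26 × 1.09 × 3.8 = 1.077 m³/s
Stations 1, 6 contribute zero (depth or velocity is 0).
Q = Σ qᵢ = 4.708 m³/s

4.71 m³/s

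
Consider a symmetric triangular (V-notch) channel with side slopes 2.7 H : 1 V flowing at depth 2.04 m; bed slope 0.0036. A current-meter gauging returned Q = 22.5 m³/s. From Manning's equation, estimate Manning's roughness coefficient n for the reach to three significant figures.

A = z·y² = 2.7×2.04² = 11.24 m²
P = 2y√(1+z²) = 2×2.04×√(1+2.7²) = 11.75 m
R = A/P = 11.24/11.75 = 0.9565 m
n = (1/Q)·A·R^(2/3)·S^(1/2) = (1/22.5) × 11.24 × 0.9708 × 0.06000 = 0.02909

0.0291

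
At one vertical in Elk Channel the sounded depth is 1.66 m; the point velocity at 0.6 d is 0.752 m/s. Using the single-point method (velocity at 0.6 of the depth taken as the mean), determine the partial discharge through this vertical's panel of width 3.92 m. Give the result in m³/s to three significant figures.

v̄ = v₀.₆ = 0.752 m/s
q = v̄ × d × w = 0.7520 × 1.66 × 3.92 = 4.893 m³/s

4.89 m³/s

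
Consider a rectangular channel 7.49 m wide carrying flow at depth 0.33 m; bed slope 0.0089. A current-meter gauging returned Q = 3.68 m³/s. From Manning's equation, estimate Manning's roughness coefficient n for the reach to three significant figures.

A = b·y = 7.49 × 0.33 = 2.472 m²
P = b + 2y = 7.49 + 2×0.33 = 8.150 m
R = A/P = 2.472/8.150 = 0.3033 m
n = (1/Q)·A·R^(2/3)·S^(1/2) = (1/3.68) × 2.472 × 0.4514 × 0.09434 = 0.02860

0.0286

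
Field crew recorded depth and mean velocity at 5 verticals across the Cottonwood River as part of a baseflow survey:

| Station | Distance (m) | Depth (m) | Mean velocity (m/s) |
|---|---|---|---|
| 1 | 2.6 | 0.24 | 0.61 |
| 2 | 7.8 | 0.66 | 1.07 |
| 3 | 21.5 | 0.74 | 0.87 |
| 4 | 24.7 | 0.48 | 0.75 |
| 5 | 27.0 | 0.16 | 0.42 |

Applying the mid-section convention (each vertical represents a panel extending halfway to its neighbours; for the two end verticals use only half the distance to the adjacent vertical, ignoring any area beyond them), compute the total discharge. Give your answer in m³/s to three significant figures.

w_1 = (7.8 − 2.6)/2 = 2.6 m; q_1 = 0.61 × 0.24 × 2.6 = 0.3806 m³/s
w_2 = (21.5 − 2.6)/2 = 9.45 m; q_2 = 1.07 × 0.66 × 9.45 = 6.674 m³/s
w_3 = (24.7 − 7.8)/2 = 8.45 m; q_3 = 0.87 × 0.74 × 8.45 = 5.440 m³/s
w_4 = (27.0 − 21.5)/2 = 2.75 m; q_4 = 0.75 × 0.48 × 2.75 = 0.9900 m³/s
w_5 = (27.0 − 24.7)/2 = 1.15 m; q_5 = 0.42 × 0.16 × 1.15 = 0.07728 m³/s
Q = Σ qᵢ = 13.56 m³/s

13.6 m³/s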